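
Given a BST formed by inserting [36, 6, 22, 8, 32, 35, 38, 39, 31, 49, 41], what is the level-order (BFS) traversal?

Tree insertion order: [36, 6, 22, 8, 32, 35, 38, 39, 31, 49, 41]
Tree (level-order array): [36, 6, 38, None, 22, None, 39, 8, 32, None, 49, None, None, 31, 35, 41]
BFS from the root, enqueuing left then right child of each popped node:
  queue [36] -> pop 36, enqueue [6, 38], visited so far: [36]
  queue [6, 38] -> pop 6, enqueue [22], visited so far: [36, 6]
  queue [38, 22] -> pop 38, enqueue [39], visited so far: [36, 6, 38]
  queue [22, 39] -> pop 22, enqueue [8, 32], visited so far: [36, 6, 38, 22]
  queue [39, 8, 32] -> pop 39, enqueue [49], visited so far: [36, 6, 38, 22, 39]
  queue [8, 32, 49] -> pop 8, enqueue [none], visited so far: [36, 6, 38, 22, 39, 8]
  queue [32, 49] -> pop 32, enqueue [31, 35], visited so far: [36, 6, 38, 22, 39, 8, 32]
  queue [49, 31, 35] -> pop 49, enqueue [41], visited so far: [36, 6, 38, 22, 39, 8, 32, 49]
  queue [31, 35, 41] -> pop 31, enqueue [none], visited so far: [36, 6, 38, 22, 39, 8, 32, 49, 31]
  queue [35, 41] -> pop 35, enqueue [none], visited so far: [36, 6, 38, 22, 39, 8, 32, 49, 31, 35]
  queue [41] -> pop 41, enqueue [none], visited so far: [36, 6, 38, 22, 39, 8, 32, 49, 31, 35, 41]
Result: [36, 6, 38, 22, 39, 8, 32, 49, 31, 35, 41]


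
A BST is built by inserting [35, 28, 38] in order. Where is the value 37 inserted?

Starting tree (level order): [35, 28, 38]
Insertion path: 35 -> 38
Result: insert 37 as left child of 38
Final tree (level order): [35, 28, 38, None, None, 37]


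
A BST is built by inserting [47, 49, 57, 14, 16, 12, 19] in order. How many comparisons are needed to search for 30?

Search path for 30: 47 -> 14 -> 16 -> 19
Found: False
Comparisons: 4


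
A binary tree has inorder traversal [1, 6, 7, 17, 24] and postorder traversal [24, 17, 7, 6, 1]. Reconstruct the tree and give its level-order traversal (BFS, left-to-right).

Inorder:   [1, 6, 7, 17, 24]
Postorder: [24, 17, 7, 6, 1]
Algorithm: postorder visits root last, so walk postorder right-to-left;
each value is the root of the current inorder slice — split it at that
value, recurse on the right subtree first, then the left.
Recursive splits:
  root=1; inorder splits into left=[], right=[6, 7, 17, 24]
  root=6; inorder splits into left=[], right=[7, 17, 24]
  root=7; inorder splits into left=[], right=[17, 24]
  root=17; inorder splits into left=[], right=[24]
  root=24; inorder splits into left=[], right=[]
Reconstructed level-order: [1, 6, 7, 17, 24]


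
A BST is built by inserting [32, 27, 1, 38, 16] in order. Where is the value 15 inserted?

Starting tree (level order): [32, 27, 38, 1, None, None, None, None, 16]
Insertion path: 32 -> 27 -> 1 -> 16
Result: insert 15 as left child of 16
Final tree (level order): [32, 27, 38, 1, None, None, None, None, 16, 15]


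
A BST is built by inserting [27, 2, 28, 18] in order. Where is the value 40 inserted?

Starting tree (level order): [27, 2, 28, None, 18]
Insertion path: 27 -> 28
Result: insert 40 as right child of 28
Final tree (level order): [27, 2, 28, None, 18, None, 40]


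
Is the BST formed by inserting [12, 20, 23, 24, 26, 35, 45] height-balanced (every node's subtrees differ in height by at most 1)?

Tree (level-order array): [12, None, 20, None, 23, None, 24, None, 26, None, 35, None, 45]
Definition: a tree is height-balanced if, at every node, |h(left) - h(right)| <= 1 (empty subtree has height -1).
Bottom-up per-node check:
  node 45: h_left=-1, h_right=-1, diff=0 [OK], height=0
  node 35: h_left=-1, h_right=0, diff=1 [OK], height=1
  node 26: h_left=-1, h_right=1, diff=2 [FAIL (|-1-1|=2 > 1)], height=2
  node 24: h_left=-1, h_right=2, diff=3 [FAIL (|-1-2|=3 > 1)], height=3
  node 23: h_left=-1, h_right=3, diff=4 [FAIL (|-1-3|=4 > 1)], height=4
  node 20: h_left=-1, h_right=4, diff=5 [FAIL (|-1-4|=5 > 1)], height=5
  node 12: h_left=-1, h_right=5, diff=6 [FAIL (|-1-5|=6 > 1)], height=6
Node 26 violates the condition: |-1 - 1| = 2 > 1.
Result: Not balanced


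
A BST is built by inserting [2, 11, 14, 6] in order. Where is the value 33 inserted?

Starting tree (level order): [2, None, 11, 6, 14]
Insertion path: 2 -> 11 -> 14
Result: insert 33 as right child of 14
Final tree (level order): [2, None, 11, 6, 14, None, None, None, 33]


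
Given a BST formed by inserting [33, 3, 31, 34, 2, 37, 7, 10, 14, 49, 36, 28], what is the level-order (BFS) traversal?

Tree insertion order: [33, 3, 31, 34, 2, 37, 7, 10, 14, 49, 36, 28]
Tree (level-order array): [33, 3, 34, 2, 31, None, 37, None, None, 7, None, 36, 49, None, 10, None, None, None, None, None, 14, None, 28]
BFS from the root, enqueuing left then right child of each popped node:
  queue [33] -> pop 33, enqueue [3, 34], visited so far: [33]
  queue [3, 34] -> pop 3, enqueue [2, 31], visited so far: [33, 3]
  queue [34, 2, 31] -> pop 34, enqueue [37], visited so far: [33, 3, 34]
  queue [2, 31, 37] -> pop 2, enqueue [none], visited so far: [33, 3, 34, 2]
  queue [31, 37] -> pop 31, enqueue [7], visited so far: [33, 3, 34, 2, 31]
  queue [37, 7] -> pop 37, enqueue [36, 49], visited so far: [33, 3, 34, 2, 31, 37]
  queue [7, 36, 49] -> pop 7, enqueue [10], visited so far: [33, 3, 34, 2, 31, 37, 7]
  queue [36, 49, 10] -> pop 36, enqueue [none], visited so far: [33, 3, 34, 2, 31, 37, 7, 36]
  queue [49, 10] -> pop 49, enqueue [none], visited so far: [33, 3, 34, 2, 31, 37, 7, 36, 49]
  queue [10] -> pop 10, enqueue [14], visited so far: [33, 3, 34, 2, 31, 37, 7, 36, 49, 10]
  queue [14] -> pop 14, enqueue [28], visited so far: [33, 3, 34, 2, 31, 37, 7, 36, 49, 10, 14]
  queue [28] -> pop 28, enqueue [none], visited so far: [33, 3, 34, 2, 31, 37, 7, 36, 49, 10, 14, 28]
Result: [33, 3, 34, 2, 31, 37, 7, 36, 49, 10, 14, 28]


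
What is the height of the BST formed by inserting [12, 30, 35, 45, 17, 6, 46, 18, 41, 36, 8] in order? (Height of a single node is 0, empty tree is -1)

Insertion order: [12, 30, 35, 45, 17, 6, 46, 18, 41, 36, 8]
Tree (level-order array): [12, 6, 30, None, 8, 17, 35, None, None, None, 18, None, 45, None, None, 41, 46, 36]
Compute height bottom-up (empty subtree = -1):
  height(8) = 1 + max(-1, -1) = 0
  height(6) = 1 + max(-1, 0) = 1
  height(18) = 1 + max(-1, -1) = 0
  height(17) = 1 + max(-1, 0) = 1
  height(36) = 1 + max(-1, -1) = 0
  height(41) = 1 + max(0, -1) = 1
  height(46) = 1 + max(-1, -1) = 0
  height(45) = 1 + max(1, 0) = 2
  height(35) = 1 + max(-1, 2) = 3
  height(30) = 1 + max(1, 3) = 4
  height(12) = 1 + max(1, 4) = 5
Height = 5


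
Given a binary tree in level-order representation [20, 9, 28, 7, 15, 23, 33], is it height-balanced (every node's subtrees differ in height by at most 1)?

Tree (level-order array): [20, 9, 28, 7, 15, 23, 33]
Definition: a tree is height-balanced if, at every node, |h(left) - h(right)| <= 1 (empty subtree has height -1).
Bottom-up per-node check:
  node 7: h_left=-1, h_right=-1, diff=0 [OK], height=0
  node 15: h_left=-1, h_right=-1, diff=0 [OK], height=0
  node 9: h_left=0, h_right=0, diff=0 [OK], height=1
  node 23: h_left=-1, h_right=-1, diff=0 [OK], height=0
  node 33: h_left=-1, h_right=-1, diff=0 [OK], height=0
  node 28: h_left=0, h_right=0, diff=0 [OK], height=1
  node 20: h_left=1, h_right=1, diff=0 [OK], height=2
All nodes satisfy the balance condition.
Result: Balanced


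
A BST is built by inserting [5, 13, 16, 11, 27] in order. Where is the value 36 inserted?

Starting tree (level order): [5, None, 13, 11, 16, None, None, None, 27]
Insertion path: 5 -> 13 -> 16 -> 27
Result: insert 36 as right child of 27
Final tree (level order): [5, None, 13, 11, 16, None, None, None, 27, None, 36]


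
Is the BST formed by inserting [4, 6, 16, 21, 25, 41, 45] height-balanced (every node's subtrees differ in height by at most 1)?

Tree (level-order array): [4, None, 6, None, 16, None, 21, None, 25, None, 41, None, 45]
Definition: a tree is height-balanced if, at every node, |h(left) - h(right)| <= 1 (empty subtree has height -1).
Bottom-up per-node check:
  node 45: h_left=-1, h_right=-1, diff=0 [OK], height=0
  node 41: h_left=-1, h_right=0, diff=1 [OK], height=1
  node 25: h_left=-1, h_right=1, diff=2 [FAIL (|-1-1|=2 > 1)], height=2
  node 21: h_left=-1, h_right=2, diff=3 [FAIL (|-1-2|=3 > 1)], height=3
  node 16: h_left=-1, h_right=3, diff=4 [FAIL (|-1-3|=4 > 1)], height=4
  node 6: h_left=-1, h_right=4, diff=5 [FAIL (|-1-4|=5 > 1)], height=5
  node 4: h_left=-1, h_right=5, diff=6 [FAIL (|-1-5|=6 > 1)], height=6
Node 25 violates the condition: |-1 - 1| = 2 > 1.
Result: Not balanced


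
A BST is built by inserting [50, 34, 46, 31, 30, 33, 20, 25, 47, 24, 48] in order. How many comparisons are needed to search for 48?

Search path for 48: 50 -> 34 -> 46 -> 47 -> 48
Found: True
Comparisons: 5


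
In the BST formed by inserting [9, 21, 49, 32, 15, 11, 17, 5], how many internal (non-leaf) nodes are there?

Tree built from: [9, 21, 49, 32, 15, 11, 17, 5]
Tree (level-order array): [9, 5, 21, None, None, 15, 49, 11, 17, 32]
Rule: An internal node has at least one child.
Per-node child counts:
  node 9: 2 child(ren)
  node 5: 0 child(ren)
  node 21: 2 child(ren)
  node 15: 2 child(ren)
  node 11: 0 child(ren)
  node 17: 0 child(ren)
  node 49: 1 child(ren)
  node 32: 0 child(ren)
Matching nodes: [9, 21, 15, 49]
Count of internal (non-leaf) nodes: 4


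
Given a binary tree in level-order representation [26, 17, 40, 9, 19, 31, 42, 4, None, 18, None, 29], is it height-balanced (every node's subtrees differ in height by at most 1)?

Tree (level-order array): [26, 17, 40, 9, 19, 31, 42, 4, None, 18, None, 29]
Definition: a tree is height-balanced if, at every node, |h(left) - h(right)| <= 1 (empty subtree has height -1).
Bottom-up per-node check:
  node 4: h_left=-1, h_right=-1, diff=0 [OK], height=0
  node 9: h_left=0, h_right=-1, diff=1 [OK], height=1
  node 18: h_left=-1, h_right=-1, diff=0 [OK], height=0
  node 19: h_left=0, h_right=-1, diff=1 [OK], height=1
  node 17: h_left=1, h_right=1, diff=0 [OK], height=2
  node 29: h_left=-1, h_right=-1, diff=0 [OK], height=0
  node 31: h_left=0, h_right=-1, diff=1 [OK], height=1
  node 42: h_left=-1, h_right=-1, diff=0 [OK], height=0
  node 40: h_left=1, h_right=0, diff=1 [OK], height=2
  node 26: h_left=2, h_right=2, diff=0 [OK], height=3
All nodes satisfy the balance condition.
Result: Balanced


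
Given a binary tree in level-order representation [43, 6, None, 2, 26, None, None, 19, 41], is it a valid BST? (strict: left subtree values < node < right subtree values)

Level-order array: [43, 6, None, 2, 26, None, None, 19, 41]
Validate using subtree bounds (lo, hi): at each node, require lo < value < hi,
then recurse left with hi=value and right with lo=value.
Preorder trace (stopping at first violation):
  at node 43 with bounds (-inf, +inf): OK
  at node 6 with bounds (-inf, 43): OK
  at node 2 with bounds (-inf, 6): OK
  at node 26 with bounds (6, 43): OK
  at node 19 with bounds (6, 26): OK
  at node 41 with bounds (26, 43): OK
No violation found at any node.
Result: Valid BST


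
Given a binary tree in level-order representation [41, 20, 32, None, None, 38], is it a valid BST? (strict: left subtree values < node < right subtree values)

Level-order array: [41, 20, 32, None, None, 38]
Validate using subtree bounds (lo, hi): at each node, require lo < value < hi,
then recurse left with hi=value and right with lo=value.
Preorder trace (stopping at first violation):
  at node 41 with bounds (-inf, +inf): OK
  at node 20 with bounds (-inf, 41): OK
  at node 32 with bounds (41, +inf): VIOLATION
Node 32 violates its bound: not (41 < 32 < +inf).
Result: Not a valid BST


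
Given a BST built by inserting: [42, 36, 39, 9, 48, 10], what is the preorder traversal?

Tree insertion order: [42, 36, 39, 9, 48, 10]
Tree (level-order array): [42, 36, 48, 9, 39, None, None, None, 10]
Preorder traversal: [42, 36, 9, 10, 39, 48]


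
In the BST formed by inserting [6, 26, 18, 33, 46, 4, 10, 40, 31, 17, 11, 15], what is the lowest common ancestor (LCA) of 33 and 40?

Tree insertion order: [6, 26, 18, 33, 46, 4, 10, 40, 31, 17, 11, 15]
Tree (level-order array): [6, 4, 26, None, None, 18, 33, 10, None, 31, 46, None, 17, None, None, 40, None, 11, None, None, None, None, 15]
In a BST, the LCA of p=33, q=40 is the first node v on the
root-to-leaf path with p <= v <= q (go left if both < v, right if both > v).
Walk from root:
  at 6: both 33 and 40 > 6, go right
  at 26: both 33 and 40 > 26, go right
  at 33: 33 <= 33 <= 40, this is the LCA
LCA = 33


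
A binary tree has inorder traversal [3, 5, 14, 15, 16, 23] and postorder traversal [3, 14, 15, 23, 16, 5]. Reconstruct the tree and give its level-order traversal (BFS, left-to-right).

Inorder:   [3, 5, 14, 15, 16, 23]
Postorder: [3, 14, 15, 23, 16, 5]
Algorithm: postorder visits root last, so walk postorder right-to-left;
each value is the root of the current inorder slice — split it at that
value, recurse on the right subtree first, then the left.
Recursive splits:
  root=5; inorder splits into left=[3], right=[14, 15, 16, 23]
  root=16; inorder splits into left=[14, 15], right=[23]
  root=23; inorder splits into left=[], right=[]
  root=15; inorder splits into left=[14], right=[]
  root=14; inorder splits into left=[], right=[]
  root=3; inorder splits into left=[], right=[]
Reconstructed level-order: [5, 3, 16, 15, 23, 14]


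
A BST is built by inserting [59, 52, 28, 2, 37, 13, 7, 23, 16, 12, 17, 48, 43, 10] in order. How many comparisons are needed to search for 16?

Search path for 16: 59 -> 52 -> 28 -> 2 -> 13 -> 23 -> 16
Found: True
Comparisons: 7


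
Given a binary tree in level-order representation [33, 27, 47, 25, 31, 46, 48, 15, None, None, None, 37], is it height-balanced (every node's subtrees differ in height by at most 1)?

Tree (level-order array): [33, 27, 47, 25, 31, 46, 48, 15, None, None, None, 37]
Definition: a tree is height-balanced if, at every node, |h(left) - h(right)| <= 1 (empty subtree has height -1).
Bottom-up per-node check:
  node 15: h_left=-1, h_right=-1, diff=0 [OK], height=0
  node 25: h_left=0, h_right=-1, diff=1 [OK], height=1
  node 31: h_left=-1, h_right=-1, diff=0 [OK], height=0
  node 27: h_left=1, h_right=0, diff=1 [OK], height=2
  node 37: h_left=-1, h_right=-1, diff=0 [OK], height=0
  node 46: h_left=0, h_right=-1, diff=1 [OK], height=1
  node 48: h_left=-1, h_right=-1, diff=0 [OK], height=0
  node 47: h_left=1, h_right=0, diff=1 [OK], height=2
  node 33: h_left=2, h_right=2, diff=0 [OK], height=3
All nodes satisfy the balance condition.
Result: Balanced


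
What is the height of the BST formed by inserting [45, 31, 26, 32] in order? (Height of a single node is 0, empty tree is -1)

Insertion order: [45, 31, 26, 32]
Tree (level-order array): [45, 31, None, 26, 32]
Compute height bottom-up (empty subtree = -1):
  height(26) = 1 + max(-1, -1) = 0
  height(32) = 1 + max(-1, -1) = 0
  height(31) = 1 + max(0, 0) = 1
  height(45) = 1 + max(1, -1) = 2
Height = 2


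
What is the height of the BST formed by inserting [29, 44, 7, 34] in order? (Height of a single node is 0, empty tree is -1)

Insertion order: [29, 44, 7, 34]
Tree (level-order array): [29, 7, 44, None, None, 34]
Compute height bottom-up (empty subtree = -1):
  height(7) = 1 + max(-1, -1) = 0
  height(34) = 1 + max(-1, -1) = 0
  height(44) = 1 + max(0, -1) = 1
  height(29) = 1 + max(0, 1) = 2
Height = 2


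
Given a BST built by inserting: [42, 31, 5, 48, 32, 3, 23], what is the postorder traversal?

Tree insertion order: [42, 31, 5, 48, 32, 3, 23]
Tree (level-order array): [42, 31, 48, 5, 32, None, None, 3, 23]
Postorder traversal: [3, 23, 5, 32, 31, 48, 42]


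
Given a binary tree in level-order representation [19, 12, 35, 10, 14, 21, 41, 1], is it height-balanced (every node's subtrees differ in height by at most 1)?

Tree (level-order array): [19, 12, 35, 10, 14, 21, 41, 1]
Definition: a tree is height-balanced if, at every node, |h(left) - h(right)| <= 1 (empty subtree has height -1).
Bottom-up per-node check:
  node 1: h_left=-1, h_right=-1, diff=0 [OK], height=0
  node 10: h_left=0, h_right=-1, diff=1 [OK], height=1
  node 14: h_left=-1, h_right=-1, diff=0 [OK], height=0
  node 12: h_left=1, h_right=0, diff=1 [OK], height=2
  node 21: h_left=-1, h_right=-1, diff=0 [OK], height=0
  node 41: h_left=-1, h_right=-1, diff=0 [OK], height=0
  node 35: h_left=0, h_right=0, diff=0 [OK], height=1
  node 19: h_left=2, h_right=1, diff=1 [OK], height=3
All nodes satisfy the balance condition.
Result: Balanced


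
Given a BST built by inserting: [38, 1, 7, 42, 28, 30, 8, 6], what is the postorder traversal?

Tree insertion order: [38, 1, 7, 42, 28, 30, 8, 6]
Tree (level-order array): [38, 1, 42, None, 7, None, None, 6, 28, None, None, 8, 30]
Postorder traversal: [6, 8, 30, 28, 7, 1, 42, 38]


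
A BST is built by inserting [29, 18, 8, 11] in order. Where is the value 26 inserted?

Starting tree (level order): [29, 18, None, 8, None, None, 11]
Insertion path: 29 -> 18
Result: insert 26 as right child of 18
Final tree (level order): [29, 18, None, 8, 26, None, 11]


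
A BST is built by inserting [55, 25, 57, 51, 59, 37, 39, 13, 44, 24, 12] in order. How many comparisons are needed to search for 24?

Search path for 24: 55 -> 25 -> 13 -> 24
Found: True
Comparisons: 4


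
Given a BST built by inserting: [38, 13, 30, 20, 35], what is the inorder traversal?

Tree insertion order: [38, 13, 30, 20, 35]
Tree (level-order array): [38, 13, None, None, 30, 20, 35]
Inorder traversal: [13, 20, 30, 35, 38]


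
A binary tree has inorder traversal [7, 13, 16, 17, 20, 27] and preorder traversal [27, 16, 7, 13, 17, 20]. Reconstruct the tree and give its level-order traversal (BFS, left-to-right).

Inorder:  [7, 13, 16, 17, 20, 27]
Preorder: [27, 16, 7, 13, 17, 20]
Algorithm: preorder visits root first, so consume preorder in order;
for each root, split the current inorder slice at that value into
left-subtree inorder and right-subtree inorder, then recurse.
Recursive splits:
  root=27; inorder splits into left=[7, 13, 16, 17, 20], right=[]
  root=16; inorder splits into left=[7, 13], right=[17, 20]
  root=7; inorder splits into left=[], right=[13]
  root=13; inorder splits into left=[], right=[]
  root=17; inorder splits into left=[], right=[20]
  root=20; inorder splits into left=[], right=[]
Reconstructed level-order: [27, 16, 7, 17, 13, 20]


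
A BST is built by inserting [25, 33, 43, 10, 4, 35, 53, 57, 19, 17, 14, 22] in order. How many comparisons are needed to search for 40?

Search path for 40: 25 -> 33 -> 43 -> 35
Found: False
Comparisons: 4


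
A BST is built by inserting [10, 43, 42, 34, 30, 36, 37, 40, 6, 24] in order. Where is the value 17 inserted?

Starting tree (level order): [10, 6, 43, None, None, 42, None, 34, None, 30, 36, 24, None, None, 37, None, None, None, 40]
Insertion path: 10 -> 43 -> 42 -> 34 -> 30 -> 24
Result: insert 17 as left child of 24
Final tree (level order): [10, 6, 43, None, None, 42, None, 34, None, 30, 36, 24, None, None, 37, 17, None, None, 40]


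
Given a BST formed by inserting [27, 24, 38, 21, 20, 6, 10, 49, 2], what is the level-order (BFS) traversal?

Tree insertion order: [27, 24, 38, 21, 20, 6, 10, 49, 2]
Tree (level-order array): [27, 24, 38, 21, None, None, 49, 20, None, None, None, 6, None, 2, 10]
BFS from the root, enqueuing left then right child of each popped node:
  queue [27] -> pop 27, enqueue [24, 38], visited so far: [27]
  queue [24, 38] -> pop 24, enqueue [21], visited so far: [27, 24]
  queue [38, 21] -> pop 38, enqueue [49], visited so far: [27, 24, 38]
  queue [21, 49] -> pop 21, enqueue [20], visited so far: [27, 24, 38, 21]
  queue [49, 20] -> pop 49, enqueue [none], visited so far: [27, 24, 38, 21, 49]
  queue [20] -> pop 20, enqueue [6], visited so far: [27, 24, 38, 21, 49, 20]
  queue [6] -> pop 6, enqueue [2, 10], visited so far: [27, 24, 38, 21, 49, 20, 6]
  queue [2, 10] -> pop 2, enqueue [none], visited so far: [27, 24, 38, 21, 49, 20, 6, 2]
  queue [10] -> pop 10, enqueue [none], visited so far: [27, 24, 38, 21, 49, 20, 6, 2, 10]
Result: [27, 24, 38, 21, 49, 20, 6, 2, 10]


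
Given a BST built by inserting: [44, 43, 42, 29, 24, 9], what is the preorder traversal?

Tree insertion order: [44, 43, 42, 29, 24, 9]
Tree (level-order array): [44, 43, None, 42, None, 29, None, 24, None, 9]
Preorder traversal: [44, 43, 42, 29, 24, 9]


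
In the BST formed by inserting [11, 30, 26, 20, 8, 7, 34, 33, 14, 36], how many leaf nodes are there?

Tree built from: [11, 30, 26, 20, 8, 7, 34, 33, 14, 36]
Tree (level-order array): [11, 8, 30, 7, None, 26, 34, None, None, 20, None, 33, 36, 14]
Rule: A leaf has 0 children.
Per-node child counts:
  node 11: 2 child(ren)
  node 8: 1 child(ren)
  node 7: 0 child(ren)
  node 30: 2 child(ren)
  node 26: 1 child(ren)
  node 20: 1 child(ren)
  node 14: 0 child(ren)
  node 34: 2 child(ren)
  node 33: 0 child(ren)
  node 36: 0 child(ren)
Matching nodes: [7, 14, 33, 36]
Count of leaf nodes: 4


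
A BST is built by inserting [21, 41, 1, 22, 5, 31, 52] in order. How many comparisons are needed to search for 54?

Search path for 54: 21 -> 41 -> 52
Found: False
Comparisons: 3


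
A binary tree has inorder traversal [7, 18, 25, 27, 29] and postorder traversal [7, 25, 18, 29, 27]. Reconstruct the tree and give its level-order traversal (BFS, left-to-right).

Inorder:   [7, 18, 25, 27, 29]
Postorder: [7, 25, 18, 29, 27]
Algorithm: postorder visits root last, so walk postorder right-to-left;
each value is the root of the current inorder slice — split it at that
value, recurse on the right subtree first, then the left.
Recursive splits:
  root=27; inorder splits into left=[7, 18, 25], right=[29]
  root=29; inorder splits into left=[], right=[]
  root=18; inorder splits into left=[7], right=[25]
  root=25; inorder splits into left=[], right=[]
  root=7; inorder splits into left=[], right=[]
Reconstructed level-order: [27, 18, 29, 7, 25]


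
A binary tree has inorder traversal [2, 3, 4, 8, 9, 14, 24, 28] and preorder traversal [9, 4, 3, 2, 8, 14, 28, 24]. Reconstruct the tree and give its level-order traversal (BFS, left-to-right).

Inorder:  [2, 3, 4, 8, 9, 14, 24, 28]
Preorder: [9, 4, 3, 2, 8, 14, 28, 24]
Algorithm: preorder visits root first, so consume preorder in order;
for each root, split the current inorder slice at that value into
left-subtree inorder and right-subtree inorder, then recurse.
Recursive splits:
  root=9; inorder splits into left=[2, 3, 4, 8], right=[14, 24, 28]
  root=4; inorder splits into left=[2, 3], right=[8]
  root=3; inorder splits into left=[2], right=[]
  root=2; inorder splits into left=[], right=[]
  root=8; inorder splits into left=[], right=[]
  root=14; inorder splits into left=[], right=[24, 28]
  root=28; inorder splits into left=[24], right=[]
  root=24; inorder splits into left=[], right=[]
Reconstructed level-order: [9, 4, 14, 3, 8, 28, 2, 24]


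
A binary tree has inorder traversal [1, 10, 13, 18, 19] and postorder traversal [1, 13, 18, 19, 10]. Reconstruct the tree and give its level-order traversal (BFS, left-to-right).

Inorder:   [1, 10, 13, 18, 19]
Postorder: [1, 13, 18, 19, 10]
Algorithm: postorder visits root last, so walk postorder right-to-left;
each value is the root of the current inorder slice — split it at that
value, recurse on the right subtree first, then the left.
Recursive splits:
  root=10; inorder splits into left=[1], right=[13, 18, 19]
  root=19; inorder splits into left=[13, 18], right=[]
  root=18; inorder splits into left=[13], right=[]
  root=13; inorder splits into left=[], right=[]
  root=1; inorder splits into left=[], right=[]
Reconstructed level-order: [10, 1, 19, 18, 13]


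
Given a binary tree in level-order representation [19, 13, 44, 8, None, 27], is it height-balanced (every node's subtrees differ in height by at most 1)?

Tree (level-order array): [19, 13, 44, 8, None, 27]
Definition: a tree is height-balanced if, at every node, |h(left) - h(right)| <= 1 (empty subtree has height -1).
Bottom-up per-node check:
  node 8: h_left=-1, h_right=-1, diff=0 [OK], height=0
  node 13: h_left=0, h_right=-1, diff=1 [OK], height=1
  node 27: h_left=-1, h_right=-1, diff=0 [OK], height=0
  node 44: h_left=0, h_right=-1, diff=1 [OK], height=1
  node 19: h_left=1, h_right=1, diff=0 [OK], height=2
All nodes satisfy the balance condition.
Result: Balanced


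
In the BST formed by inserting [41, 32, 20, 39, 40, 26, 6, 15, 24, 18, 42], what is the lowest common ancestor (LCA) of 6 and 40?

Tree insertion order: [41, 32, 20, 39, 40, 26, 6, 15, 24, 18, 42]
Tree (level-order array): [41, 32, 42, 20, 39, None, None, 6, 26, None, 40, None, 15, 24, None, None, None, None, 18]
In a BST, the LCA of p=6, q=40 is the first node v on the
root-to-leaf path with p <= v <= q (go left if both < v, right if both > v).
Walk from root:
  at 41: both 6 and 40 < 41, go left
  at 32: 6 <= 32 <= 40, this is the LCA
LCA = 32


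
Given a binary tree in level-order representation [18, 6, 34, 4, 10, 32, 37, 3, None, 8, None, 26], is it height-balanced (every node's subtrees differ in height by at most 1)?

Tree (level-order array): [18, 6, 34, 4, 10, 32, 37, 3, None, 8, None, 26]
Definition: a tree is height-balanced if, at every node, |h(left) - h(right)| <= 1 (empty subtree has height -1).
Bottom-up per-node check:
  node 3: h_left=-1, h_right=-1, diff=0 [OK], height=0
  node 4: h_left=0, h_right=-1, diff=1 [OK], height=1
  node 8: h_left=-1, h_right=-1, diff=0 [OK], height=0
  node 10: h_left=0, h_right=-1, diff=1 [OK], height=1
  node 6: h_left=1, h_right=1, diff=0 [OK], height=2
  node 26: h_left=-1, h_right=-1, diff=0 [OK], height=0
  node 32: h_left=0, h_right=-1, diff=1 [OK], height=1
  node 37: h_left=-1, h_right=-1, diff=0 [OK], height=0
  node 34: h_left=1, h_right=0, diff=1 [OK], height=2
  node 18: h_left=2, h_right=2, diff=0 [OK], height=3
All nodes satisfy the balance condition.
Result: Balanced


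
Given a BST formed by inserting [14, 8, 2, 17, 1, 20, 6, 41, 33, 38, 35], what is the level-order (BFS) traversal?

Tree insertion order: [14, 8, 2, 17, 1, 20, 6, 41, 33, 38, 35]
Tree (level-order array): [14, 8, 17, 2, None, None, 20, 1, 6, None, 41, None, None, None, None, 33, None, None, 38, 35]
BFS from the root, enqueuing left then right child of each popped node:
  queue [14] -> pop 14, enqueue [8, 17], visited so far: [14]
  queue [8, 17] -> pop 8, enqueue [2], visited so far: [14, 8]
  queue [17, 2] -> pop 17, enqueue [20], visited so far: [14, 8, 17]
  queue [2, 20] -> pop 2, enqueue [1, 6], visited so far: [14, 8, 17, 2]
  queue [20, 1, 6] -> pop 20, enqueue [41], visited so far: [14, 8, 17, 2, 20]
  queue [1, 6, 41] -> pop 1, enqueue [none], visited so far: [14, 8, 17, 2, 20, 1]
  queue [6, 41] -> pop 6, enqueue [none], visited so far: [14, 8, 17, 2, 20, 1, 6]
  queue [41] -> pop 41, enqueue [33], visited so far: [14, 8, 17, 2, 20, 1, 6, 41]
  queue [33] -> pop 33, enqueue [38], visited so far: [14, 8, 17, 2, 20, 1, 6, 41, 33]
  queue [38] -> pop 38, enqueue [35], visited so far: [14, 8, 17, 2, 20, 1, 6, 41, 33, 38]
  queue [35] -> pop 35, enqueue [none], visited so far: [14, 8, 17, 2, 20, 1, 6, 41, 33, 38, 35]
Result: [14, 8, 17, 2, 20, 1, 6, 41, 33, 38, 35]


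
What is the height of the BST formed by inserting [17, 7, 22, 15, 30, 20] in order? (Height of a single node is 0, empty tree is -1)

Insertion order: [17, 7, 22, 15, 30, 20]
Tree (level-order array): [17, 7, 22, None, 15, 20, 30]
Compute height bottom-up (empty subtree = -1):
  height(15) = 1 + max(-1, -1) = 0
  height(7) = 1 + max(-1, 0) = 1
  height(20) = 1 + max(-1, -1) = 0
  height(30) = 1 + max(-1, -1) = 0
  height(22) = 1 + max(0, 0) = 1
  height(17) = 1 + max(1, 1) = 2
Height = 2


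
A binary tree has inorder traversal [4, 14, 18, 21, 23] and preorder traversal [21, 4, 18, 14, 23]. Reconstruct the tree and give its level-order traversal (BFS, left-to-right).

Inorder:  [4, 14, 18, 21, 23]
Preorder: [21, 4, 18, 14, 23]
Algorithm: preorder visits root first, so consume preorder in order;
for each root, split the current inorder slice at that value into
left-subtree inorder and right-subtree inorder, then recurse.
Recursive splits:
  root=21; inorder splits into left=[4, 14, 18], right=[23]
  root=4; inorder splits into left=[], right=[14, 18]
  root=18; inorder splits into left=[14], right=[]
  root=14; inorder splits into left=[], right=[]
  root=23; inorder splits into left=[], right=[]
Reconstructed level-order: [21, 4, 23, 18, 14]


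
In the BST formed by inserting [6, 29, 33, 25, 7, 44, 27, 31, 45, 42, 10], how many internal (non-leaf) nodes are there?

Tree built from: [6, 29, 33, 25, 7, 44, 27, 31, 45, 42, 10]
Tree (level-order array): [6, None, 29, 25, 33, 7, 27, 31, 44, None, 10, None, None, None, None, 42, 45]
Rule: An internal node has at least one child.
Per-node child counts:
  node 6: 1 child(ren)
  node 29: 2 child(ren)
  node 25: 2 child(ren)
  node 7: 1 child(ren)
  node 10: 0 child(ren)
  node 27: 0 child(ren)
  node 33: 2 child(ren)
  node 31: 0 child(ren)
  node 44: 2 child(ren)
  node 42: 0 child(ren)
  node 45: 0 child(ren)
Matching nodes: [6, 29, 25, 7, 33, 44]
Count of internal (non-leaf) nodes: 6


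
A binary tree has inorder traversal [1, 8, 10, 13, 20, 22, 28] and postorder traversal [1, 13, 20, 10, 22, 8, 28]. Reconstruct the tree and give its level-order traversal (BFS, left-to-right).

Inorder:   [1, 8, 10, 13, 20, 22, 28]
Postorder: [1, 13, 20, 10, 22, 8, 28]
Algorithm: postorder visits root last, so walk postorder right-to-left;
each value is the root of the current inorder slice — split it at that
value, recurse on the right subtree first, then the left.
Recursive splits:
  root=28; inorder splits into left=[1, 8, 10, 13, 20, 22], right=[]
  root=8; inorder splits into left=[1], right=[10, 13, 20, 22]
  root=22; inorder splits into left=[10, 13, 20], right=[]
  root=10; inorder splits into left=[], right=[13, 20]
  root=20; inorder splits into left=[13], right=[]
  root=13; inorder splits into left=[], right=[]
  root=1; inorder splits into left=[], right=[]
Reconstructed level-order: [28, 8, 1, 22, 10, 20, 13]


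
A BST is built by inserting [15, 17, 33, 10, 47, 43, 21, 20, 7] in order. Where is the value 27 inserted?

Starting tree (level order): [15, 10, 17, 7, None, None, 33, None, None, 21, 47, 20, None, 43]
Insertion path: 15 -> 17 -> 33 -> 21
Result: insert 27 as right child of 21
Final tree (level order): [15, 10, 17, 7, None, None, 33, None, None, 21, 47, 20, 27, 43]


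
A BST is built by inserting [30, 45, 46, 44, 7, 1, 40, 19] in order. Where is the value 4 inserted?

Starting tree (level order): [30, 7, 45, 1, 19, 44, 46, None, None, None, None, 40]
Insertion path: 30 -> 7 -> 1
Result: insert 4 as right child of 1
Final tree (level order): [30, 7, 45, 1, 19, 44, 46, None, 4, None, None, 40]


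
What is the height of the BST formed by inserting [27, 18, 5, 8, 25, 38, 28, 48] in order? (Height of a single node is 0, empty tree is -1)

Insertion order: [27, 18, 5, 8, 25, 38, 28, 48]
Tree (level-order array): [27, 18, 38, 5, 25, 28, 48, None, 8]
Compute height bottom-up (empty subtree = -1):
  height(8) = 1 + max(-1, -1) = 0
  height(5) = 1 + max(-1, 0) = 1
  height(25) = 1 + max(-1, -1) = 0
  height(18) = 1 + max(1, 0) = 2
  height(28) = 1 + max(-1, -1) = 0
  height(48) = 1 + max(-1, -1) = 0
  height(38) = 1 + max(0, 0) = 1
  height(27) = 1 + max(2, 1) = 3
Height = 3


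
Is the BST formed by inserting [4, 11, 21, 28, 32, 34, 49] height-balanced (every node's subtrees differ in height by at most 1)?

Tree (level-order array): [4, None, 11, None, 21, None, 28, None, 32, None, 34, None, 49]
Definition: a tree is height-balanced if, at every node, |h(left) - h(right)| <= 1 (empty subtree has height -1).
Bottom-up per-node check:
  node 49: h_left=-1, h_right=-1, diff=0 [OK], height=0
  node 34: h_left=-1, h_right=0, diff=1 [OK], height=1
  node 32: h_left=-1, h_right=1, diff=2 [FAIL (|-1-1|=2 > 1)], height=2
  node 28: h_left=-1, h_right=2, diff=3 [FAIL (|-1-2|=3 > 1)], height=3
  node 21: h_left=-1, h_right=3, diff=4 [FAIL (|-1-3|=4 > 1)], height=4
  node 11: h_left=-1, h_right=4, diff=5 [FAIL (|-1-4|=5 > 1)], height=5
  node 4: h_left=-1, h_right=5, diff=6 [FAIL (|-1-5|=6 > 1)], height=6
Node 32 violates the condition: |-1 - 1| = 2 > 1.
Result: Not balanced


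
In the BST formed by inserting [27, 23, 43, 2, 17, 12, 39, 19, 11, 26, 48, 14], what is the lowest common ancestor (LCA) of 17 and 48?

Tree insertion order: [27, 23, 43, 2, 17, 12, 39, 19, 11, 26, 48, 14]
Tree (level-order array): [27, 23, 43, 2, 26, 39, 48, None, 17, None, None, None, None, None, None, 12, 19, 11, 14]
In a BST, the LCA of p=17, q=48 is the first node v on the
root-to-leaf path with p <= v <= q (go left if both < v, right if both > v).
Walk from root:
  at 27: 17 <= 27 <= 48, this is the LCA
LCA = 27


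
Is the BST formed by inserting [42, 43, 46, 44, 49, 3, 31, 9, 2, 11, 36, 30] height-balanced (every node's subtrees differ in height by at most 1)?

Tree (level-order array): [42, 3, 43, 2, 31, None, 46, None, None, 9, 36, 44, 49, None, 11, None, None, None, None, None, None, None, 30]
Definition: a tree is height-balanced if, at every node, |h(left) - h(right)| <= 1 (empty subtree has height -1).
Bottom-up per-node check:
  node 2: h_left=-1, h_right=-1, diff=0 [OK], height=0
  node 30: h_left=-1, h_right=-1, diff=0 [OK], height=0
  node 11: h_left=-1, h_right=0, diff=1 [OK], height=1
  node 9: h_left=-1, h_right=1, diff=2 [FAIL (|-1-1|=2 > 1)], height=2
  node 36: h_left=-1, h_right=-1, diff=0 [OK], height=0
  node 31: h_left=2, h_right=0, diff=2 [FAIL (|2-0|=2 > 1)], height=3
  node 3: h_left=0, h_right=3, diff=3 [FAIL (|0-3|=3 > 1)], height=4
  node 44: h_left=-1, h_right=-1, diff=0 [OK], height=0
  node 49: h_left=-1, h_right=-1, diff=0 [OK], height=0
  node 46: h_left=0, h_right=0, diff=0 [OK], height=1
  node 43: h_left=-1, h_right=1, diff=2 [FAIL (|-1-1|=2 > 1)], height=2
  node 42: h_left=4, h_right=2, diff=2 [FAIL (|4-2|=2 > 1)], height=5
Node 9 violates the condition: |-1 - 1| = 2 > 1.
Result: Not balanced


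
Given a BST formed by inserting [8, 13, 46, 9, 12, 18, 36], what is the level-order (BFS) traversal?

Tree insertion order: [8, 13, 46, 9, 12, 18, 36]
Tree (level-order array): [8, None, 13, 9, 46, None, 12, 18, None, None, None, None, 36]
BFS from the root, enqueuing left then right child of each popped node:
  queue [8] -> pop 8, enqueue [13], visited so far: [8]
  queue [13] -> pop 13, enqueue [9, 46], visited so far: [8, 13]
  queue [9, 46] -> pop 9, enqueue [12], visited so far: [8, 13, 9]
  queue [46, 12] -> pop 46, enqueue [18], visited so far: [8, 13, 9, 46]
  queue [12, 18] -> pop 12, enqueue [none], visited so far: [8, 13, 9, 46, 12]
  queue [18] -> pop 18, enqueue [36], visited so far: [8, 13, 9, 46, 12, 18]
  queue [36] -> pop 36, enqueue [none], visited so far: [8, 13, 9, 46, 12, 18, 36]
Result: [8, 13, 9, 46, 12, 18, 36]


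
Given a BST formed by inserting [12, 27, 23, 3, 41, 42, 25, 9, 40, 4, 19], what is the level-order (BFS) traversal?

Tree insertion order: [12, 27, 23, 3, 41, 42, 25, 9, 40, 4, 19]
Tree (level-order array): [12, 3, 27, None, 9, 23, 41, 4, None, 19, 25, 40, 42]
BFS from the root, enqueuing left then right child of each popped node:
  queue [12] -> pop 12, enqueue [3, 27], visited so far: [12]
  queue [3, 27] -> pop 3, enqueue [9], visited so far: [12, 3]
  queue [27, 9] -> pop 27, enqueue [23, 41], visited so far: [12, 3, 27]
  queue [9, 23, 41] -> pop 9, enqueue [4], visited so far: [12, 3, 27, 9]
  queue [23, 41, 4] -> pop 23, enqueue [19, 25], visited so far: [12, 3, 27, 9, 23]
  queue [41, 4, 19, 25] -> pop 41, enqueue [40, 42], visited so far: [12, 3, 27, 9, 23, 41]
  queue [4, 19, 25, 40, 42] -> pop 4, enqueue [none], visited so far: [12, 3, 27, 9, 23, 41, 4]
  queue [19, 25, 40, 42] -> pop 19, enqueue [none], visited so far: [12, 3, 27, 9, 23, 41, 4, 19]
  queue [25, 40, 42] -> pop 25, enqueue [none], visited so far: [12, 3, 27, 9, 23, 41, 4, 19, 25]
  queue [40, 42] -> pop 40, enqueue [none], visited so far: [12, 3, 27, 9, 23, 41, 4, 19, 25, 40]
  queue [42] -> pop 42, enqueue [none], visited so far: [12, 3, 27, 9, 23, 41, 4, 19, 25, 40, 42]
Result: [12, 3, 27, 9, 23, 41, 4, 19, 25, 40, 42]


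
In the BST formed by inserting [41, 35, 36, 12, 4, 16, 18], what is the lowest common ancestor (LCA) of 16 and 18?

Tree insertion order: [41, 35, 36, 12, 4, 16, 18]
Tree (level-order array): [41, 35, None, 12, 36, 4, 16, None, None, None, None, None, 18]
In a BST, the LCA of p=16, q=18 is the first node v on the
root-to-leaf path with p <= v <= q (go left if both < v, right if both > v).
Walk from root:
  at 41: both 16 and 18 < 41, go left
  at 35: both 16 and 18 < 35, go left
  at 12: both 16 and 18 > 12, go right
  at 16: 16 <= 16 <= 18, this is the LCA
LCA = 16


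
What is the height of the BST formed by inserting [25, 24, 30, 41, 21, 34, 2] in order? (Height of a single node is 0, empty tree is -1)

Insertion order: [25, 24, 30, 41, 21, 34, 2]
Tree (level-order array): [25, 24, 30, 21, None, None, 41, 2, None, 34]
Compute height bottom-up (empty subtree = -1):
  height(2) = 1 + max(-1, -1) = 0
  height(21) = 1 + max(0, -1) = 1
  height(24) = 1 + max(1, -1) = 2
  height(34) = 1 + max(-1, -1) = 0
  height(41) = 1 + max(0, -1) = 1
  height(30) = 1 + max(-1, 1) = 2
  height(25) = 1 + max(2, 2) = 3
Height = 3


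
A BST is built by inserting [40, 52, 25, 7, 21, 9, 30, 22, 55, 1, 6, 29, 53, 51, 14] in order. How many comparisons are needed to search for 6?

Search path for 6: 40 -> 25 -> 7 -> 1 -> 6
Found: True
Comparisons: 5


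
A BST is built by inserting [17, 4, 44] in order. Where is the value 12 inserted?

Starting tree (level order): [17, 4, 44]
Insertion path: 17 -> 4
Result: insert 12 as right child of 4
Final tree (level order): [17, 4, 44, None, 12]


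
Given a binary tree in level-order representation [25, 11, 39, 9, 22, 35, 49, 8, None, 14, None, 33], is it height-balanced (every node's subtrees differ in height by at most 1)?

Tree (level-order array): [25, 11, 39, 9, 22, 35, 49, 8, None, 14, None, 33]
Definition: a tree is height-balanced if, at every node, |h(left) - h(right)| <= 1 (empty subtree has height -1).
Bottom-up per-node check:
  node 8: h_left=-1, h_right=-1, diff=0 [OK], height=0
  node 9: h_left=0, h_right=-1, diff=1 [OK], height=1
  node 14: h_left=-1, h_right=-1, diff=0 [OK], height=0
  node 22: h_left=0, h_right=-1, diff=1 [OK], height=1
  node 11: h_left=1, h_right=1, diff=0 [OK], height=2
  node 33: h_left=-1, h_right=-1, diff=0 [OK], height=0
  node 35: h_left=0, h_right=-1, diff=1 [OK], height=1
  node 49: h_left=-1, h_right=-1, diff=0 [OK], height=0
  node 39: h_left=1, h_right=0, diff=1 [OK], height=2
  node 25: h_left=2, h_right=2, diff=0 [OK], height=3
All nodes satisfy the balance condition.
Result: Balanced


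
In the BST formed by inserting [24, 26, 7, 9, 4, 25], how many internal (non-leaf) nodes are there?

Tree built from: [24, 26, 7, 9, 4, 25]
Tree (level-order array): [24, 7, 26, 4, 9, 25]
Rule: An internal node has at least one child.
Per-node child counts:
  node 24: 2 child(ren)
  node 7: 2 child(ren)
  node 4: 0 child(ren)
  node 9: 0 child(ren)
  node 26: 1 child(ren)
  node 25: 0 child(ren)
Matching nodes: [24, 7, 26]
Count of internal (non-leaf) nodes: 3


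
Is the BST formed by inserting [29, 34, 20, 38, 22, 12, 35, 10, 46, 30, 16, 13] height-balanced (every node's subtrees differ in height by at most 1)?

Tree (level-order array): [29, 20, 34, 12, 22, 30, 38, 10, 16, None, None, None, None, 35, 46, None, None, 13]
Definition: a tree is height-balanced if, at every node, |h(left) - h(right)| <= 1 (empty subtree has height -1).
Bottom-up per-node check:
  node 10: h_left=-1, h_right=-1, diff=0 [OK], height=0
  node 13: h_left=-1, h_right=-1, diff=0 [OK], height=0
  node 16: h_left=0, h_right=-1, diff=1 [OK], height=1
  node 12: h_left=0, h_right=1, diff=1 [OK], height=2
  node 22: h_left=-1, h_right=-1, diff=0 [OK], height=0
  node 20: h_left=2, h_right=0, diff=2 [FAIL (|2-0|=2 > 1)], height=3
  node 30: h_left=-1, h_right=-1, diff=0 [OK], height=0
  node 35: h_left=-1, h_right=-1, diff=0 [OK], height=0
  node 46: h_left=-1, h_right=-1, diff=0 [OK], height=0
  node 38: h_left=0, h_right=0, diff=0 [OK], height=1
  node 34: h_left=0, h_right=1, diff=1 [OK], height=2
  node 29: h_left=3, h_right=2, diff=1 [OK], height=4
Node 20 violates the condition: |2 - 0| = 2 > 1.
Result: Not balanced
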